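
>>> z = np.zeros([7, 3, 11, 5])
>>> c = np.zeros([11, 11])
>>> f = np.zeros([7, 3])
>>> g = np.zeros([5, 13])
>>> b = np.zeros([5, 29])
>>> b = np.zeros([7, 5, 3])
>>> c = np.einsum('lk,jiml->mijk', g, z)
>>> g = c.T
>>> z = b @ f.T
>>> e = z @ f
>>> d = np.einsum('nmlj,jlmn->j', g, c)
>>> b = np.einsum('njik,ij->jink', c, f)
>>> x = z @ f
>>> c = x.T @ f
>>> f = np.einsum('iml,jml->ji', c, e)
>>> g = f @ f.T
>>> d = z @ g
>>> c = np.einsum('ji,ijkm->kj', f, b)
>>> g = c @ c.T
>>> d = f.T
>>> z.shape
(7, 5, 7)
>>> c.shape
(11, 7)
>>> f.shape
(7, 3)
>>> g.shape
(11, 11)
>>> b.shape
(3, 7, 11, 13)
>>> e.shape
(7, 5, 3)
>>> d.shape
(3, 7)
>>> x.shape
(7, 5, 3)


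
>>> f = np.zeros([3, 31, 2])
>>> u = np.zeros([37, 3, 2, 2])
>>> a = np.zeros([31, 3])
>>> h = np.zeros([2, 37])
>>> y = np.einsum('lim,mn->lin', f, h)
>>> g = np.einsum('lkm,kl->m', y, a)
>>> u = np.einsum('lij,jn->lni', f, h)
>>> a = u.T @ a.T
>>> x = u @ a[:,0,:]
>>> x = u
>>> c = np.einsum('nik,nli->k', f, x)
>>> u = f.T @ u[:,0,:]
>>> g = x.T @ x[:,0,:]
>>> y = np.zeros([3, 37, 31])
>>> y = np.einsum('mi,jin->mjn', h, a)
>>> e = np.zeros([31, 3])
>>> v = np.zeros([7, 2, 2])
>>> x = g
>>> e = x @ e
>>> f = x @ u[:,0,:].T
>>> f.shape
(31, 37, 2)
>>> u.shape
(2, 31, 31)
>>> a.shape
(31, 37, 31)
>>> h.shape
(2, 37)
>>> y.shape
(2, 31, 31)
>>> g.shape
(31, 37, 31)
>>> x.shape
(31, 37, 31)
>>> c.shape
(2,)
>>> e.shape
(31, 37, 3)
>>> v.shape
(7, 2, 2)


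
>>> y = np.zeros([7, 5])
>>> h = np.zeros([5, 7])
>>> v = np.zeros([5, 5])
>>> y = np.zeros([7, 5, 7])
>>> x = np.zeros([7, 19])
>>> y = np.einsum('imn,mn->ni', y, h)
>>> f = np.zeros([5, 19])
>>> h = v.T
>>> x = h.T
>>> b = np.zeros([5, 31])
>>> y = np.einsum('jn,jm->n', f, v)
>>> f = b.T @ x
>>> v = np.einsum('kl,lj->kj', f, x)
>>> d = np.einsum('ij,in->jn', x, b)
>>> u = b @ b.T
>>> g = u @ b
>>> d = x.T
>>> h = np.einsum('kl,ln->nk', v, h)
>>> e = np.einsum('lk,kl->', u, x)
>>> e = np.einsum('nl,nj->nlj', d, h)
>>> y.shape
(19,)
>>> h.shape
(5, 31)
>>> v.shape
(31, 5)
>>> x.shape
(5, 5)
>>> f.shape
(31, 5)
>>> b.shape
(5, 31)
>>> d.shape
(5, 5)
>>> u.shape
(5, 5)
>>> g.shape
(5, 31)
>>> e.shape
(5, 5, 31)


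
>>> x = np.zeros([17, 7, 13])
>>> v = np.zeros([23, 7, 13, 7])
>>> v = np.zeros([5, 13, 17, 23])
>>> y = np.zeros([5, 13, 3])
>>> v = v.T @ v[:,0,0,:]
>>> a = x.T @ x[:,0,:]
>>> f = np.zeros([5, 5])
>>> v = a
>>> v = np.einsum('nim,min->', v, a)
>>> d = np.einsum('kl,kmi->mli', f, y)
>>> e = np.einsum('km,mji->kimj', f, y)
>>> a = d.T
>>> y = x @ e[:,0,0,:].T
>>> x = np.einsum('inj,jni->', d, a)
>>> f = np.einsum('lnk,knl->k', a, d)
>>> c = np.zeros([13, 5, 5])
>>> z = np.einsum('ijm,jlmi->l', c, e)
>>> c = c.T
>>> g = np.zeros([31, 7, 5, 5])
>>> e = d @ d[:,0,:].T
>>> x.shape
()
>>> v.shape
()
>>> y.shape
(17, 7, 5)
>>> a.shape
(3, 5, 13)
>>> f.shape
(13,)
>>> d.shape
(13, 5, 3)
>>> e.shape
(13, 5, 13)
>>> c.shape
(5, 5, 13)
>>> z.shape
(3,)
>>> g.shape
(31, 7, 5, 5)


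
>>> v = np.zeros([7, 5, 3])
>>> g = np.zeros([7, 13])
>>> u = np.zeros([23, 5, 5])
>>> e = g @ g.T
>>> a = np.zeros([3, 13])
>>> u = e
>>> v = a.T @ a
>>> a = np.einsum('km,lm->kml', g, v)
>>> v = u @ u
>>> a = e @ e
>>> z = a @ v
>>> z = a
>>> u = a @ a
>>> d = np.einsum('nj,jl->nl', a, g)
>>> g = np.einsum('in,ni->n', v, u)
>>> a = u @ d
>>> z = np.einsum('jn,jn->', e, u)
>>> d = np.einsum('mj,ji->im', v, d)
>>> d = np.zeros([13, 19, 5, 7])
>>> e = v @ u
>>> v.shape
(7, 7)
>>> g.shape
(7,)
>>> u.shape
(7, 7)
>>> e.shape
(7, 7)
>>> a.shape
(7, 13)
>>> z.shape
()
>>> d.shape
(13, 19, 5, 7)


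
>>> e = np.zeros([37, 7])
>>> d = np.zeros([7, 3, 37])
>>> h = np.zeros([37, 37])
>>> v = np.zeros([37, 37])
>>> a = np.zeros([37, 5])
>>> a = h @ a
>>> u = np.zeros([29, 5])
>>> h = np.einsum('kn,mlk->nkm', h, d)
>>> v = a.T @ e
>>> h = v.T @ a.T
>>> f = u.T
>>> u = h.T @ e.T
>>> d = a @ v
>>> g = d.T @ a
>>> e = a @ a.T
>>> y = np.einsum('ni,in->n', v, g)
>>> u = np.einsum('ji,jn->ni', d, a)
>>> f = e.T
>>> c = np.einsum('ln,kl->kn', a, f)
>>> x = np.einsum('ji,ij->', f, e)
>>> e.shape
(37, 37)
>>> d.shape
(37, 7)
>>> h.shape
(7, 37)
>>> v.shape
(5, 7)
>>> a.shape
(37, 5)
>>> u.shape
(5, 7)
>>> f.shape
(37, 37)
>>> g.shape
(7, 5)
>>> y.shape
(5,)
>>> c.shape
(37, 5)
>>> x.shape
()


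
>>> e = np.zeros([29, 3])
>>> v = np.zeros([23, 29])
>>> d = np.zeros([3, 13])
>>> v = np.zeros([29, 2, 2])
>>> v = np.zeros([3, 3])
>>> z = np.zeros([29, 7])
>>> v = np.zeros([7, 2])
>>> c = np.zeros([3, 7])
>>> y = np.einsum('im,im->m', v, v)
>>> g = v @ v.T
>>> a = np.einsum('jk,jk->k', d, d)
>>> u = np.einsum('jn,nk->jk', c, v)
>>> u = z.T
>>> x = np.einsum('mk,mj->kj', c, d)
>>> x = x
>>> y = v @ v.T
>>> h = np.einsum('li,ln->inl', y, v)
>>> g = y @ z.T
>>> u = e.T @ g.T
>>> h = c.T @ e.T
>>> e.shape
(29, 3)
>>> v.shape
(7, 2)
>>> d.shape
(3, 13)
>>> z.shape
(29, 7)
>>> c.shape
(3, 7)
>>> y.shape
(7, 7)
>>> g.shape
(7, 29)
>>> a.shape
(13,)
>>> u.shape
(3, 7)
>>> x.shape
(7, 13)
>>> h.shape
(7, 29)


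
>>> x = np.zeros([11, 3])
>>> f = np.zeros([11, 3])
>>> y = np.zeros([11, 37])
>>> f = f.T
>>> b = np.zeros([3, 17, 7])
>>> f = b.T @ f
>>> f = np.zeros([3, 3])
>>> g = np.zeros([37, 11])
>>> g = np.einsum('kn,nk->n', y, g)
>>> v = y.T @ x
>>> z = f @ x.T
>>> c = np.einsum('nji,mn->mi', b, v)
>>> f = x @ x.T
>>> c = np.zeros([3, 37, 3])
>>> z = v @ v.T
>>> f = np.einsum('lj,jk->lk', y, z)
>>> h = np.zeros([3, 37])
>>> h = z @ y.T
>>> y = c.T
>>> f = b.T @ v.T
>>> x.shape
(11, 3)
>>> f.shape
(7, 17, 37)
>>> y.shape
(3, 37, 3)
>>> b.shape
(3, 17, 7)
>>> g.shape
(37,)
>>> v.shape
(37, 3)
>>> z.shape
(37, 37)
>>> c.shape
(3, 37, 3)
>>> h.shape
(37, 11)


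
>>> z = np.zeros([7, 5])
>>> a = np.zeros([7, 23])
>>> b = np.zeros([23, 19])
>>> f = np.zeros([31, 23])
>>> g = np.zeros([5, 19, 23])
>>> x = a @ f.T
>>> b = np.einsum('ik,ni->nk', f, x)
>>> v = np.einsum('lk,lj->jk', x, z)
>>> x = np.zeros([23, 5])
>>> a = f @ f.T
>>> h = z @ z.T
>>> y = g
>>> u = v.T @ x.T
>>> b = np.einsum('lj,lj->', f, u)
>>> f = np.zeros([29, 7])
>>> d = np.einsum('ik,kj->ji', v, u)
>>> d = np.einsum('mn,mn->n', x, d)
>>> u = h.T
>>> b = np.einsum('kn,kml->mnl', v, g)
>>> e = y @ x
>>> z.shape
(7, 5)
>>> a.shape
(31, 31)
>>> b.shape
(19, 31, 23)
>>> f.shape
(29, 7)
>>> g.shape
(5, 19, 23)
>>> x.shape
(23, 5)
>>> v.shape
(5, 31)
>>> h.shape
(7, 7)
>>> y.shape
(5, 19, 23)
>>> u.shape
(7, 7)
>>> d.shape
(5,)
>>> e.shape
(5, 19, 5)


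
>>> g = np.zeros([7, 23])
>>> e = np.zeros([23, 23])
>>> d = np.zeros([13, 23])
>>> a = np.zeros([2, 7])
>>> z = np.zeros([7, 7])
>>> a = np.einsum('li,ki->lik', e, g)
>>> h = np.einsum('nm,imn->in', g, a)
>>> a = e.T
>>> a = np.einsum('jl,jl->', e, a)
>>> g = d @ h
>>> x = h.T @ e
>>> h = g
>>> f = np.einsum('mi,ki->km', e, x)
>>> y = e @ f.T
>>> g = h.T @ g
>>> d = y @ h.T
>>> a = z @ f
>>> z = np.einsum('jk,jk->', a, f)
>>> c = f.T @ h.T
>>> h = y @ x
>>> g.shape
(7, 7)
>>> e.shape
(23, 23)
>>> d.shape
(23, 13)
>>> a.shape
(7, 23)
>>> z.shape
()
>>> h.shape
(23, 23)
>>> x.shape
(7, 23)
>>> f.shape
(7, 23)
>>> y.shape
(23, 7)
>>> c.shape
(23, 13)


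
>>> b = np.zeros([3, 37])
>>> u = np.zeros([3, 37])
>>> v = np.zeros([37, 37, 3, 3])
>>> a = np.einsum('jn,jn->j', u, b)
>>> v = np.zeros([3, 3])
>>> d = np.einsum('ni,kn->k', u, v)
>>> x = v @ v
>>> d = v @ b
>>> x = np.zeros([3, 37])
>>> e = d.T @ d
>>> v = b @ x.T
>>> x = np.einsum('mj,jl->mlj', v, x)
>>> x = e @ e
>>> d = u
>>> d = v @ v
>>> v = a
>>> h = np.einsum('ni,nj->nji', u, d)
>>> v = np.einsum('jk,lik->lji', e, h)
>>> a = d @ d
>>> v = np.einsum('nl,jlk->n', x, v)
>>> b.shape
(3, 37)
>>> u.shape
(3, 37)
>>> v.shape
(37,)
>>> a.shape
(3, 3)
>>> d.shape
(3, 3)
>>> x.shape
(37, 37)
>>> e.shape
(37, 37)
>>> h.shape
(3, 3, 37)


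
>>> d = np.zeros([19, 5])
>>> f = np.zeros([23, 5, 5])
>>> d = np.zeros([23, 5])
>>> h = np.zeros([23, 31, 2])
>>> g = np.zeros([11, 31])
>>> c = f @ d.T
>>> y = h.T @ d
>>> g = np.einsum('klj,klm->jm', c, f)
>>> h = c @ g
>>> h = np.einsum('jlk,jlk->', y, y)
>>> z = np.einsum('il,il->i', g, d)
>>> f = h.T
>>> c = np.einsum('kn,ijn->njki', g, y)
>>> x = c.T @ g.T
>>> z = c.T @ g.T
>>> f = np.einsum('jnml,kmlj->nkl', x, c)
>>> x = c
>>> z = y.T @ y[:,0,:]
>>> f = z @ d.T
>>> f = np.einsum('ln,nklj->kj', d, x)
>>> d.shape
(23, 5)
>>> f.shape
(31, 2)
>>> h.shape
()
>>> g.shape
(23, 5)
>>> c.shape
(5, 31, 23, 2)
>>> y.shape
(2, 31, 5)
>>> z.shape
(5, 31, 5)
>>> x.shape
(5, 31, 23, 2)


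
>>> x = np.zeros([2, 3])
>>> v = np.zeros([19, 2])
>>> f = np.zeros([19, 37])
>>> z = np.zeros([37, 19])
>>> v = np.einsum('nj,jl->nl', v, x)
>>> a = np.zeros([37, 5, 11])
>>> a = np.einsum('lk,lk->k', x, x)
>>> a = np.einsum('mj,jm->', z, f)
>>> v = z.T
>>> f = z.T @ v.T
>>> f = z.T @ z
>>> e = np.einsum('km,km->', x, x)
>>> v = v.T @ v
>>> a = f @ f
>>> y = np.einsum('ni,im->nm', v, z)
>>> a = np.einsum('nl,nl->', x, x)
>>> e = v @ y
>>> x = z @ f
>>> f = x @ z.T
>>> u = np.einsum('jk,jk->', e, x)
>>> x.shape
(37, 19)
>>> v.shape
(37, 37)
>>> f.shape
(37, 37)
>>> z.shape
(37, 19)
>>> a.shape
()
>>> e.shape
(37, 19)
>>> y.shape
(37, 19)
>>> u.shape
()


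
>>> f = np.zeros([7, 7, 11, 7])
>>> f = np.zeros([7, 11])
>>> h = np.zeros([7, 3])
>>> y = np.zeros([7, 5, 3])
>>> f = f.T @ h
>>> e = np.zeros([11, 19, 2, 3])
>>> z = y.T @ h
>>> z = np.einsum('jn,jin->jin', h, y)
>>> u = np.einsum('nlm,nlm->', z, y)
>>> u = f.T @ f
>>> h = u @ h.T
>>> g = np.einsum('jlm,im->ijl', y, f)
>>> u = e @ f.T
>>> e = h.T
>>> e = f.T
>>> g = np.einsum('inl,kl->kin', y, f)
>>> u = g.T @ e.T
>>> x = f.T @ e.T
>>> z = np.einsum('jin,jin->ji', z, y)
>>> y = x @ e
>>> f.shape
(11, 3)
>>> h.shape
(3, 7)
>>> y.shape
(3, 11)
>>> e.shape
(3, 11)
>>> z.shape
(7, 5)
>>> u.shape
(5, 7, 3)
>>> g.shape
(11, 7, 5)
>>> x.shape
(3, 3)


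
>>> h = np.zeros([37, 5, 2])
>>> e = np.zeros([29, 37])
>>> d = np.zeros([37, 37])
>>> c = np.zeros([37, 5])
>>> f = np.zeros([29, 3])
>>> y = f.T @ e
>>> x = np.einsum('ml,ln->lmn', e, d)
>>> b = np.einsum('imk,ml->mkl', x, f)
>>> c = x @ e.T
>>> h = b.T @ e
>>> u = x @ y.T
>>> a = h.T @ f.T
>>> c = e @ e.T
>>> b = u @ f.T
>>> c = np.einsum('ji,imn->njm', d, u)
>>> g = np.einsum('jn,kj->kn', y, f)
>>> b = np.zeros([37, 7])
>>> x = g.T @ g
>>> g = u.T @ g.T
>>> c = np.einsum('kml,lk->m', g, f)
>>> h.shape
(3, 37, 37)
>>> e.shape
(29, 37)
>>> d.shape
(37, 37)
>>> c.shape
(29,)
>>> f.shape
(29, 3)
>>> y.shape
(3, 37)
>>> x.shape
(37, 37)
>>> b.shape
(37, 7)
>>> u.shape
(37, 29, 3)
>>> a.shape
(37, 37, 29)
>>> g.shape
(3, 29, 29)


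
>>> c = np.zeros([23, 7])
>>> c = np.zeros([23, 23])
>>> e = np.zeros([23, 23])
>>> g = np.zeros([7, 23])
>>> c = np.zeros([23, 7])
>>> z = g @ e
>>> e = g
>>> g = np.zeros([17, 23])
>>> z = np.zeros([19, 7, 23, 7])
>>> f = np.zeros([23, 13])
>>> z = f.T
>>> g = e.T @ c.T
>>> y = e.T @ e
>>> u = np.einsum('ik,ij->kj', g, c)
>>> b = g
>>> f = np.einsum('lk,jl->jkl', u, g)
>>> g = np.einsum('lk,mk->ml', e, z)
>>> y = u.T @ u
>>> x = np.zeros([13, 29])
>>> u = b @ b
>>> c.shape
(23, 7)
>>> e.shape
(7, 23)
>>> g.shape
(13, 7)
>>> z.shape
(13, 23)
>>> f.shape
(23, 7, 23)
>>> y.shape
(7, 7)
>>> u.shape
(23, 23)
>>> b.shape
(23, 23)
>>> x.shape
(13, 29)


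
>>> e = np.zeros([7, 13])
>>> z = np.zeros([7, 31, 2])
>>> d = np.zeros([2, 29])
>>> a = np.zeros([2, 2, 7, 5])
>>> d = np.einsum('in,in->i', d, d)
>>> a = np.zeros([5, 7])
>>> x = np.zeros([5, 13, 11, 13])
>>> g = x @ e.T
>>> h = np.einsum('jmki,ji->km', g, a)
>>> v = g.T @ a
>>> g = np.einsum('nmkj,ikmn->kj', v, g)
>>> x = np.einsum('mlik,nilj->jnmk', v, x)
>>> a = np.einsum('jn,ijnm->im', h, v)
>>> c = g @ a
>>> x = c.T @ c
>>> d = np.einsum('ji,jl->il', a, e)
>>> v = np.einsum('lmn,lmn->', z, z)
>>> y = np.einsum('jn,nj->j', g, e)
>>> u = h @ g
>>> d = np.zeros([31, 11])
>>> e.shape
(7, 13)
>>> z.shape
(7, 31, 2)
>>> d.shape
(31, 11)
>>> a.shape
(7, 7)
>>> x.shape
(7, 7)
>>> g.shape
(13, 7)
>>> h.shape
(11, 13)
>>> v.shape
()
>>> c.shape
(13, 7)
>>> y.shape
(13,)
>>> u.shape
(11, 7)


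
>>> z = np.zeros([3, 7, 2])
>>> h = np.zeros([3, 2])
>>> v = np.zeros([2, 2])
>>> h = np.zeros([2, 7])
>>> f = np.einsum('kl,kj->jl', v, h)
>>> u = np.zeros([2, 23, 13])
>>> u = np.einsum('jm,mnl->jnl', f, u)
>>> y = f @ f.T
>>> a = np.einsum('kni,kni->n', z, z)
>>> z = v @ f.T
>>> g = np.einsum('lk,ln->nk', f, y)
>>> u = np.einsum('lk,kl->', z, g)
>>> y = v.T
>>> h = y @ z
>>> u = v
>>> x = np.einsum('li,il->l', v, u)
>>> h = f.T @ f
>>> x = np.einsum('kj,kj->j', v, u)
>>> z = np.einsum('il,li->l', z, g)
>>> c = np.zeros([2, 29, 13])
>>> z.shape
(7,)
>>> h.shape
(2, 2)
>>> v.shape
(2, 2)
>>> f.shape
(7, 2)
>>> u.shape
(2, 2)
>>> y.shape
(2, 2)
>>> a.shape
(7,)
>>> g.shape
(7, 2)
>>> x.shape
(2,)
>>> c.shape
(2, 29, 13)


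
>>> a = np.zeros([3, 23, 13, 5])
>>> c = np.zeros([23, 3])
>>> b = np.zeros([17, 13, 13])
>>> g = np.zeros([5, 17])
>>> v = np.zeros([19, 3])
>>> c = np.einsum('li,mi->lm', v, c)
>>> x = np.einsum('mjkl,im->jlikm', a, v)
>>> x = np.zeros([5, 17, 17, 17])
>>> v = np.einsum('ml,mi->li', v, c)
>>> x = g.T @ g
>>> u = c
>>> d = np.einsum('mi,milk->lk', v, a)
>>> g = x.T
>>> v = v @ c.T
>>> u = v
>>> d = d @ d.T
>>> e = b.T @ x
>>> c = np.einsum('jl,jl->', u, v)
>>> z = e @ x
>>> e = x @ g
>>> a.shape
(3, 23, 13, 5)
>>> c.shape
()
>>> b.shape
(17, 13, 13)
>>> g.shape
(17, 17)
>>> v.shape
(3, 19)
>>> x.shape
(17, 17)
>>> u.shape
(3, 19)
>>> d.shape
(13, 13)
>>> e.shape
(17, 17)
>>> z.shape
(13, 13, 17)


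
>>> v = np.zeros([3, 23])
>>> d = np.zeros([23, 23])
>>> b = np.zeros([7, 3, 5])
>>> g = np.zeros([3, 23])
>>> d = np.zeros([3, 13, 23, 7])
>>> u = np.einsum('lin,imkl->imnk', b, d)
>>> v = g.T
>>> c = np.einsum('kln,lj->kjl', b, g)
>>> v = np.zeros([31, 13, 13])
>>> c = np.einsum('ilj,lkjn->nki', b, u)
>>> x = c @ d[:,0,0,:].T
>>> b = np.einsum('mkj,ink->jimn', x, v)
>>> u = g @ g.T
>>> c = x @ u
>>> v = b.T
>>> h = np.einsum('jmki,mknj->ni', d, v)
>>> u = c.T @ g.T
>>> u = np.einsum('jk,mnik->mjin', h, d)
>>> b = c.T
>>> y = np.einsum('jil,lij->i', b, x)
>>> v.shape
(13, 23, 31, 3)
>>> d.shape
(3, 13, 23, 7)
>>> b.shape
(3, 13, 23)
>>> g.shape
(3, 23)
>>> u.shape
(3, 31, 23, 13)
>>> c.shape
(23, 13, 3)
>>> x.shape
(23, 13, 3)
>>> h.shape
(31, 7)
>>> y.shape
(13,)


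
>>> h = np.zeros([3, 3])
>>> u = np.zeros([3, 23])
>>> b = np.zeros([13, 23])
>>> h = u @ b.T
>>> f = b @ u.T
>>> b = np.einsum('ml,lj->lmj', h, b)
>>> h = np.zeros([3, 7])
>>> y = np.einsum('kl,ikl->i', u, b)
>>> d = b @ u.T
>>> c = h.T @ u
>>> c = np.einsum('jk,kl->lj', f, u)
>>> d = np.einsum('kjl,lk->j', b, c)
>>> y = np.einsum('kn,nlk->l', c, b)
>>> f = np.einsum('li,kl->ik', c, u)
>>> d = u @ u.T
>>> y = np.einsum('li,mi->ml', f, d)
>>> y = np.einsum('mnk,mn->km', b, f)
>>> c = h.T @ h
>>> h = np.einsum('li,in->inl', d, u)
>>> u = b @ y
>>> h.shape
(3, 23, 3)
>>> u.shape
(13, 3, 13)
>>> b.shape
(13, 3, 23)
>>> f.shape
(13, 3)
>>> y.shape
(23, 13)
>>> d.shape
(3, 3)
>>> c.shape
(7, 7)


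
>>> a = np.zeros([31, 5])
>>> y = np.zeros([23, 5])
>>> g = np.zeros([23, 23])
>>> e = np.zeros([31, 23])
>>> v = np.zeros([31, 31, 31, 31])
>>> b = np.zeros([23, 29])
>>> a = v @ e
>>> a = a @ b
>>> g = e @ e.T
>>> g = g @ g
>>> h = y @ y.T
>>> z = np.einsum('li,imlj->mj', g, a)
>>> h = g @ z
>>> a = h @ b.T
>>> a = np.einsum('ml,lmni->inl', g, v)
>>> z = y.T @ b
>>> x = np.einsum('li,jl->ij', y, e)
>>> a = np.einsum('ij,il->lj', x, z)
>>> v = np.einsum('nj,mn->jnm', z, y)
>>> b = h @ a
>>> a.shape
(29, 31)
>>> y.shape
(23, 5)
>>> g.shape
(31, 31)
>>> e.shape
(31, 23)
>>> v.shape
(29, 5, 23)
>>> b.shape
(31, 31)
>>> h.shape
(31, 29)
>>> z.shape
(5, 29)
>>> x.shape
(5, 31)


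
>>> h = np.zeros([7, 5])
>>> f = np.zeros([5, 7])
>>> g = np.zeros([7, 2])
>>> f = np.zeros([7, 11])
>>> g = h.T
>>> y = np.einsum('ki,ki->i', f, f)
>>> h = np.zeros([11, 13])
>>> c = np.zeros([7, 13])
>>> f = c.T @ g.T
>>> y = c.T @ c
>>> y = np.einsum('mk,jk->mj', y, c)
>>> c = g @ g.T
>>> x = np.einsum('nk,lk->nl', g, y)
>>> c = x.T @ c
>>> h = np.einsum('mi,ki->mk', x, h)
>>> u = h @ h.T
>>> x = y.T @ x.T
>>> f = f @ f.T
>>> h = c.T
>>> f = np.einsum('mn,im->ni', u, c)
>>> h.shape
(5, 13)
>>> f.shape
(5, 13)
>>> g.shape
(5, 7)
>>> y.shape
(13, 7)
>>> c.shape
(13, 5)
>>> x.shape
(7, 5)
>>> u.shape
(5, 5)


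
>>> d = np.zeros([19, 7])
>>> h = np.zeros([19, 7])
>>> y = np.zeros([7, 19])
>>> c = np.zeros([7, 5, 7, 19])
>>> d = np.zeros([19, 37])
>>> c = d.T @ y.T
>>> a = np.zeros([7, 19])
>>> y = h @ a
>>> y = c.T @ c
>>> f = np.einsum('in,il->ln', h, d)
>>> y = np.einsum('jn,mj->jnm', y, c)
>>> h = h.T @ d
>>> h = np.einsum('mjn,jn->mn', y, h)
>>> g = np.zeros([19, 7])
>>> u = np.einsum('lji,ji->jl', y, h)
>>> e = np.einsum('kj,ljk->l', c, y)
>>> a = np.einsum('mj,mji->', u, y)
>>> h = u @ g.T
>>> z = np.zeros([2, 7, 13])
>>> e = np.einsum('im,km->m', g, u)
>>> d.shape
(19, 37)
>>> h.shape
(7, 19)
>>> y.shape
(7, 7, 37)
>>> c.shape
(37, 7)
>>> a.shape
()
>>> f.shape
(37, 7)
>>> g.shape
(19, 7)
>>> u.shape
(7, 7)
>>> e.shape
(7,)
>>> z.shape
(2, 7, 13)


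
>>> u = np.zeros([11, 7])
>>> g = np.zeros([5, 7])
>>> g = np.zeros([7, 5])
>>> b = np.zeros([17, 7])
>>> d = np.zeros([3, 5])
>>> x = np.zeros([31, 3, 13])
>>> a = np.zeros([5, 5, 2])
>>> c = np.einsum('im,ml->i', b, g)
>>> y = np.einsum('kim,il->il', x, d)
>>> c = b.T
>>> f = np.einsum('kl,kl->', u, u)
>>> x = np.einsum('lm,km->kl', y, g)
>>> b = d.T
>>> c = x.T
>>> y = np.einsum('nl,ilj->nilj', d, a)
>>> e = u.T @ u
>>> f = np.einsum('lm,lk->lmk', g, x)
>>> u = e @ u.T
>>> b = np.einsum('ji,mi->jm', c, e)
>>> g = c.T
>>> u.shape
(7, 11)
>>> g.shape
(7, 3)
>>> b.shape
(3, 7)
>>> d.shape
(3, 5)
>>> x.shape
(7, 3)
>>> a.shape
(5, 5, 2)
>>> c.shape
(3, 7)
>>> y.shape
(3, 5, 5, 2)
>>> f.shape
(7, 5, 3)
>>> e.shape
(7, 7)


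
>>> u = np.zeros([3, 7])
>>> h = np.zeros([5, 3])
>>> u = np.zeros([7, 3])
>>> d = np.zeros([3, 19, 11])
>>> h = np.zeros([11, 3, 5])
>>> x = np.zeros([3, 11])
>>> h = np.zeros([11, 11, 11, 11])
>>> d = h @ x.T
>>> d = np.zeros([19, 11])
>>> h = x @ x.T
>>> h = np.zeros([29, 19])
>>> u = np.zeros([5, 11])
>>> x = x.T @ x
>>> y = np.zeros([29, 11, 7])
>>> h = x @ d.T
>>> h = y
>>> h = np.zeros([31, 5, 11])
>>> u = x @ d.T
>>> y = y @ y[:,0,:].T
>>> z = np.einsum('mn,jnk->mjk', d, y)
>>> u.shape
(11, 19)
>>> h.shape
(31, 5, 11)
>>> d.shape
(19, 11)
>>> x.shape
(11, 11)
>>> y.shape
(29, 11, 29)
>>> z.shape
(19, 29, 29)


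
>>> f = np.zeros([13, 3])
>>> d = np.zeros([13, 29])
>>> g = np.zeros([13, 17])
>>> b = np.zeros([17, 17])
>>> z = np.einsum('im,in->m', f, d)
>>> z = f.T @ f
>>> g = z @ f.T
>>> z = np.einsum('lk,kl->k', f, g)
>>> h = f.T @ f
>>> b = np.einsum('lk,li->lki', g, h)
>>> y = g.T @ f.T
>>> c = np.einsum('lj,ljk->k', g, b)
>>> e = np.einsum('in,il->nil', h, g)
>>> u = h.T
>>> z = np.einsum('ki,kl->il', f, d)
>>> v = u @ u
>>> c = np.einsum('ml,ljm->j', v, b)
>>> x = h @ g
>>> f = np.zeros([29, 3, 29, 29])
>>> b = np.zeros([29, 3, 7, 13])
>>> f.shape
(29, 3, 29, 29)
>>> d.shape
(13, 29)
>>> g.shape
(3, 13)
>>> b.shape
(29, 3, 7, 13)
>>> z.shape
(3, 29)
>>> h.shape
(3, 3)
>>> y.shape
(13, 13)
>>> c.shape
(13,)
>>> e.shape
(3, 3, 13)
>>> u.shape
(3, 3)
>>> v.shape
(3, 3)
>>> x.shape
(3, 13)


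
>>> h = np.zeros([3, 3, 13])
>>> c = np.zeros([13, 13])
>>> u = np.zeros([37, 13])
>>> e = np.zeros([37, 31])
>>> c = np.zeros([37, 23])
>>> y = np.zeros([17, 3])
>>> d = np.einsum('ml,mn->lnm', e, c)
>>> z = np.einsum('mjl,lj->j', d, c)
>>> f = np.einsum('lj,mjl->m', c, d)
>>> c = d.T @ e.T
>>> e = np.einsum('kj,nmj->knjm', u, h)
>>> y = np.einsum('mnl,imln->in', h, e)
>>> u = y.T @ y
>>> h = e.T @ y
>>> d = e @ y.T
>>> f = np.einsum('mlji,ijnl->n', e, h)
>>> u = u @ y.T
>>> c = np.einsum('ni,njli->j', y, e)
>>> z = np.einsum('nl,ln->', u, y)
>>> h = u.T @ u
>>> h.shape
(37, 37)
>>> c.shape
(3,)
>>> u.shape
(3, 37)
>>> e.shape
(37, 3, 13, 3)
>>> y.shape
(37, 3)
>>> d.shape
(37, 3, 13, 37)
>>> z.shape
()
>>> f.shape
(3,)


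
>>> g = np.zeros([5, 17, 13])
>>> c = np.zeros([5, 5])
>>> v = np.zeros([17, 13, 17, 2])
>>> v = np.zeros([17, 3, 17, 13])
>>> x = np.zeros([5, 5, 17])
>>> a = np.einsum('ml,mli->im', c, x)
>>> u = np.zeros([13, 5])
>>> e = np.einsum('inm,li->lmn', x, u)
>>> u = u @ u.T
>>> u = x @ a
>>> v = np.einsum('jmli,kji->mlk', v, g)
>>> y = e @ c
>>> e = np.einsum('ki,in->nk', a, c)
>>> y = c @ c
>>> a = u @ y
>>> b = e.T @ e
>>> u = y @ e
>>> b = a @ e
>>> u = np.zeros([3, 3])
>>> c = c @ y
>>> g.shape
(5, 17, 13)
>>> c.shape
(5, 5)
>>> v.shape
(3, 17, 5)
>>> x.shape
(5, 5, 17)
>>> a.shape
(5, 5, 5)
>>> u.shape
(3, 3)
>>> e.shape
(5, 17)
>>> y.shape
(5, 5)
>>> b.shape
(5, 5, 17)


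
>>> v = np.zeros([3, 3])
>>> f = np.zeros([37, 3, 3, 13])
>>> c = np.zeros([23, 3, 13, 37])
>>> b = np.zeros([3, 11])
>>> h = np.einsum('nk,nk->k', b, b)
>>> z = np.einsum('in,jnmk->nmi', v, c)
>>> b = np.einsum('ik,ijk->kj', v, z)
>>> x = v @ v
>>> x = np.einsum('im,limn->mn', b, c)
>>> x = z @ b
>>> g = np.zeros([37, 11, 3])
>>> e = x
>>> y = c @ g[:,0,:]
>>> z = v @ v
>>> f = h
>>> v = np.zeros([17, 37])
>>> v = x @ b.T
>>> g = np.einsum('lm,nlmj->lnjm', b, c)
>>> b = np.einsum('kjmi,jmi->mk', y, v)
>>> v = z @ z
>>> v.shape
(3, 3)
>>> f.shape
(11,)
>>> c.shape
(23, 3, 13, 37)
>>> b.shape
(13, 23)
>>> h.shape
(11,)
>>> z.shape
(3, 3)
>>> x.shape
(3, 13, 13)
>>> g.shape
(3, 23, 37, 13)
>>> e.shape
(3, 13, 13)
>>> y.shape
(23, 3, 13, 3)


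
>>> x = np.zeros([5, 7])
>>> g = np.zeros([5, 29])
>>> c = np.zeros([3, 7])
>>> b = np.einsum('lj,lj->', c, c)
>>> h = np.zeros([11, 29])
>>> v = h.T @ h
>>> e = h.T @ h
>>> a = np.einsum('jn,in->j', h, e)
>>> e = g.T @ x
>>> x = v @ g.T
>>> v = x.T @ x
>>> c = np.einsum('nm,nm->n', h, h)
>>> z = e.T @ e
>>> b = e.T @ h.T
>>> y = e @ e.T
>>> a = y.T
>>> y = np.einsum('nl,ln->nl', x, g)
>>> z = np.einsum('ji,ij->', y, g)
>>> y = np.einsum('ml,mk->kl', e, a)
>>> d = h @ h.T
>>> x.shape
(29, 5)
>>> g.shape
(5, 29)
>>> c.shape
(11,)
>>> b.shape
(7, 11)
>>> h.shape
(11, 29)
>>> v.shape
(5, 5)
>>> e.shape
(29, 7)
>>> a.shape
(29, 29)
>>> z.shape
()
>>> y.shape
(29, 7)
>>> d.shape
(11, 11)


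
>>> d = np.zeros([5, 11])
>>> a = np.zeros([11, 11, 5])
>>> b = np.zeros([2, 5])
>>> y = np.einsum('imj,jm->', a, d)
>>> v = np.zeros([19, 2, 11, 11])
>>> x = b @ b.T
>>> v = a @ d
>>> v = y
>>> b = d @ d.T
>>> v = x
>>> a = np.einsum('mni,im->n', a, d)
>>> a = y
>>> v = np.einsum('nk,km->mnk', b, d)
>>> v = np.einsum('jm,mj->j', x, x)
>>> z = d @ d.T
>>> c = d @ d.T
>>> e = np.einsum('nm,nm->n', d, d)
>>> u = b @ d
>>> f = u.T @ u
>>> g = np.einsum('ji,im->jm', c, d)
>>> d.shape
(5, 11)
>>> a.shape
()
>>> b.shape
(5, 5)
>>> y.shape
()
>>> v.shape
(2,)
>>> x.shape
(2, 2)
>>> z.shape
(5, 5)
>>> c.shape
(5, 5)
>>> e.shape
(5,)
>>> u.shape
(5, 11)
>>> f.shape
(11, 11)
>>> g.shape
(5, 11)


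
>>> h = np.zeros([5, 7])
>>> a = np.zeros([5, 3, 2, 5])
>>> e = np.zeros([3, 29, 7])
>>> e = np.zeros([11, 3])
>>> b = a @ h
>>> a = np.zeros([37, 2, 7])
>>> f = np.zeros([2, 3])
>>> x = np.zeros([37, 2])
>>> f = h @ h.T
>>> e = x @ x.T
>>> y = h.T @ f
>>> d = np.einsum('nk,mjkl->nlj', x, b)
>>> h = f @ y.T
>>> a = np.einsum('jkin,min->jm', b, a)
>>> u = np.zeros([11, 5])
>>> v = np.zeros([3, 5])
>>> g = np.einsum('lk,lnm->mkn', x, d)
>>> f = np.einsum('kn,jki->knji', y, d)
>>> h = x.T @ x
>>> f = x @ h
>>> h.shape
(2, 2)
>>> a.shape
(5, 37)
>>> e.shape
(37, 37)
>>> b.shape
(5, 3, 2, 7)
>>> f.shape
(37, 2)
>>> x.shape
(37, 2)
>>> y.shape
(7, 5)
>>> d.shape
(37, 7, 3)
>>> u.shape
(11, 5)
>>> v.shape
(3, 5)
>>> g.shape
(3, 2, 7)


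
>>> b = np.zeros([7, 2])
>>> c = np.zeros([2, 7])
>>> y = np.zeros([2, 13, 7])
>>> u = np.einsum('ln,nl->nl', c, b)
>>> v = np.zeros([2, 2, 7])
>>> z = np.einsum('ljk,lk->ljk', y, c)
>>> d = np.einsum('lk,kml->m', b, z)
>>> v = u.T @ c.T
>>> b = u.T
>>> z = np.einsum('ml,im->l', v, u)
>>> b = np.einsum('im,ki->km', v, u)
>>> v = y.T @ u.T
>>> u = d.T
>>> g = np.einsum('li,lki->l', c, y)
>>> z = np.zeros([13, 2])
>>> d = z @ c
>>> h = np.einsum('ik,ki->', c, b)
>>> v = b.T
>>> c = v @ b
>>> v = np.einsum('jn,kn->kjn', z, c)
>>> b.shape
(7, 2)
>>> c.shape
(2, 2)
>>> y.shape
(2, 13, 7)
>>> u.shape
(13,)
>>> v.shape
(2, 13, 2)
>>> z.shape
(13, 2)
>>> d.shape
(13, 7)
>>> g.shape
(2,)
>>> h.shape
()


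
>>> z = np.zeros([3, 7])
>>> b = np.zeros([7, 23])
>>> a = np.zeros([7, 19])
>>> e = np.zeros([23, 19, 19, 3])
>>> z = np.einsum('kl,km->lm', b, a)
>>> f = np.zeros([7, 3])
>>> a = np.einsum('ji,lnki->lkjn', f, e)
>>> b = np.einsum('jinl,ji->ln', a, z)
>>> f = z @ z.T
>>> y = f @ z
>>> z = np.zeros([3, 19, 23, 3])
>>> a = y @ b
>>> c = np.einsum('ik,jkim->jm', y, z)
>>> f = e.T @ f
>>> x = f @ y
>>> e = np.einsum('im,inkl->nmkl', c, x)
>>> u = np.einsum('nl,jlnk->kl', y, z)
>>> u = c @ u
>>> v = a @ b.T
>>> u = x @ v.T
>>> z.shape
(3, 19, 23, 3)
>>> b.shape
(19, 7)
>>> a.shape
(23, 7)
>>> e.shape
(19, 3, 19, 19)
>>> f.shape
(3, 19, 19, 23)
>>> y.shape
(23, 19)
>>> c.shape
(3, 3)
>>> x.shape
(3, 19, 19, 19)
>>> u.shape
(3, 19, 19, 23)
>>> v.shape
(23, 19)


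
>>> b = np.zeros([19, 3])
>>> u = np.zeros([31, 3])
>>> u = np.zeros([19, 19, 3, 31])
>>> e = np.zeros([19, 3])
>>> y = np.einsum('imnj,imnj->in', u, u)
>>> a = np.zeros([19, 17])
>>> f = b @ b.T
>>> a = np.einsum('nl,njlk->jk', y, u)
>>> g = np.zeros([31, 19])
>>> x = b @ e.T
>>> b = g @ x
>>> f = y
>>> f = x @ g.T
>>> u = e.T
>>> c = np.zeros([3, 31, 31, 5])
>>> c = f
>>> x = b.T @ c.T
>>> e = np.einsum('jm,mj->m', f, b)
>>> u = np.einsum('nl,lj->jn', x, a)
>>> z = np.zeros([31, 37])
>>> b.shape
(31, 19)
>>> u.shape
(31, 19)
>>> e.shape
(31,)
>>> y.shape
(19, 3)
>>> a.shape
(19, 31)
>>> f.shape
(19, 31)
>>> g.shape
(31, 19)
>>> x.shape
(19, 19)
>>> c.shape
(19, 31)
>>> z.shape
(31, 37)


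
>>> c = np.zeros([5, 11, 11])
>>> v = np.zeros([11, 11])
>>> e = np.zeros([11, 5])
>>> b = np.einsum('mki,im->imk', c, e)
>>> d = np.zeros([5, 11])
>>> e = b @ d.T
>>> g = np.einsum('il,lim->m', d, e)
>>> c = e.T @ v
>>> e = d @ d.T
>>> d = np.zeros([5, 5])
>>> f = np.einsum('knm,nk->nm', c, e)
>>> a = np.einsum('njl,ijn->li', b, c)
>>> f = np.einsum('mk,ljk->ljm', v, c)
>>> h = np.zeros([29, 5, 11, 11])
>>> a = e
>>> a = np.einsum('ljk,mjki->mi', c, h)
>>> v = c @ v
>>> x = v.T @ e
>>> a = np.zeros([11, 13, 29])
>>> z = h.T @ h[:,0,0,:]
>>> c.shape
(5, 5, 11)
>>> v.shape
(5, 5, 11)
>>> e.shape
(5, 5)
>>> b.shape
(11, 5, 11)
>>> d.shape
(5, 5)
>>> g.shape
(5,)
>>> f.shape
(5, 5, 11)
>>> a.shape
(11, 13, 29)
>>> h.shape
(29, 5, 11, 11)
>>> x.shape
(11, 5, 5)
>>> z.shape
(11, 11, 5, 11)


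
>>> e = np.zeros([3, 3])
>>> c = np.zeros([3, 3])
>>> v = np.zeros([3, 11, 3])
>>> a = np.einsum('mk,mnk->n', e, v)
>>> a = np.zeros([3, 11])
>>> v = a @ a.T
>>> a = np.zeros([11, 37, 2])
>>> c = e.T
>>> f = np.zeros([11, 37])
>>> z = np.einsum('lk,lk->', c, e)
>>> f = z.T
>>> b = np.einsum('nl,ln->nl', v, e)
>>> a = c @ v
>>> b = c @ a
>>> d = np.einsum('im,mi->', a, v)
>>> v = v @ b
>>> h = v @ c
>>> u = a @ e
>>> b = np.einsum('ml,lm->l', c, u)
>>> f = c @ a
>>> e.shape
(3, 3)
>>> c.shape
(3, 3)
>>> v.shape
(3, 3)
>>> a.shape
(3, 3)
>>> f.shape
(3, 3)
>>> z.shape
()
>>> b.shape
(3,)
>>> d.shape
()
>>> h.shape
(3, 3)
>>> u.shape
(3, 3)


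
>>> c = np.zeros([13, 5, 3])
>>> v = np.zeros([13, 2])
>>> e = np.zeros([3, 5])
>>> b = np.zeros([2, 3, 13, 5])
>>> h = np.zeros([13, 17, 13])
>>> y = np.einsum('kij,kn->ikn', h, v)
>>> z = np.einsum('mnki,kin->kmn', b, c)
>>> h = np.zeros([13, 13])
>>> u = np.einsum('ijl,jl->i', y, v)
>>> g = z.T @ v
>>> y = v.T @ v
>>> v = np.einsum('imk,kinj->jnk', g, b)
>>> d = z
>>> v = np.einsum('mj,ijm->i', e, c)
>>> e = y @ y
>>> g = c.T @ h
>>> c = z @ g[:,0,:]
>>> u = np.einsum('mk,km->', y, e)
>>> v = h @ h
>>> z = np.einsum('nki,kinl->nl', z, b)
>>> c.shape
(13, 2, 13)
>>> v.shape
(13, 13)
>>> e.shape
(2, 2)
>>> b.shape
(2, 3, 13, 5)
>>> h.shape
(13, 13)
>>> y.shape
(2, 2)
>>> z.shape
(13, 5)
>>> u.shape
()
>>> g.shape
(3, 5, 13)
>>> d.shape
(13, 2, 3)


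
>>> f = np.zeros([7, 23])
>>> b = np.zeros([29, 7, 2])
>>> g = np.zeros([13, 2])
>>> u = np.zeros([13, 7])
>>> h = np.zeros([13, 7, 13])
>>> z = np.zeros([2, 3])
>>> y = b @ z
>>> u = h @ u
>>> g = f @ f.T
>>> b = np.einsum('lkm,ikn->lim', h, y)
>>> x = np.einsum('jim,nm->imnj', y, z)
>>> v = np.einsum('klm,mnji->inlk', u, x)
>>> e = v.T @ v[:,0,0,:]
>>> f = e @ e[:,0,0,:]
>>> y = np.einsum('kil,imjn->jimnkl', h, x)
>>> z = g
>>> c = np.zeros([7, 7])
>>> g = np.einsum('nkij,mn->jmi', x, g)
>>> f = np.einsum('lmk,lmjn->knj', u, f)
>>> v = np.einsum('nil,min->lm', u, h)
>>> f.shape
(7, 13, 3)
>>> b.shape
(13, 29, 13)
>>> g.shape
(29, 7, 2)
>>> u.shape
(13, 7, 7)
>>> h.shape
(13, 7, 13)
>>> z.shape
(7, 7)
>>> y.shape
(2, 7, 3, 29, 13, 13)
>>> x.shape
(7, 3, 2, 29)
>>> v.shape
(7, 13)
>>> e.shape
(13, 7, 3, 13)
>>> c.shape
(7, 7)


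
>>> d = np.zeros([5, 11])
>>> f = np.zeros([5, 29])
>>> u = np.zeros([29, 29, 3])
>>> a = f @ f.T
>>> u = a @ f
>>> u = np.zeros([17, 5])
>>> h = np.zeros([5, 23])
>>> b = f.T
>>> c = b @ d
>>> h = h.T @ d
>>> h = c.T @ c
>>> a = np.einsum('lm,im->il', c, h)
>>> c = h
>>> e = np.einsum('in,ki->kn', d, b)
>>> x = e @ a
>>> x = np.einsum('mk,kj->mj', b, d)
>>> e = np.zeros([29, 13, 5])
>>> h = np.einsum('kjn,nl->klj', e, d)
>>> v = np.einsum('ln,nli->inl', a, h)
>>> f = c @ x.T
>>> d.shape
(5, 11)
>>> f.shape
(11, 29)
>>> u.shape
(17, 5)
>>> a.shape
(11, 29)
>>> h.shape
(29, 11, 13)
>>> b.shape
(29, 5)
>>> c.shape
(11, 11)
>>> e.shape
(29, 13, 5)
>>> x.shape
(29, 11)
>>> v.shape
(13, 29, 11)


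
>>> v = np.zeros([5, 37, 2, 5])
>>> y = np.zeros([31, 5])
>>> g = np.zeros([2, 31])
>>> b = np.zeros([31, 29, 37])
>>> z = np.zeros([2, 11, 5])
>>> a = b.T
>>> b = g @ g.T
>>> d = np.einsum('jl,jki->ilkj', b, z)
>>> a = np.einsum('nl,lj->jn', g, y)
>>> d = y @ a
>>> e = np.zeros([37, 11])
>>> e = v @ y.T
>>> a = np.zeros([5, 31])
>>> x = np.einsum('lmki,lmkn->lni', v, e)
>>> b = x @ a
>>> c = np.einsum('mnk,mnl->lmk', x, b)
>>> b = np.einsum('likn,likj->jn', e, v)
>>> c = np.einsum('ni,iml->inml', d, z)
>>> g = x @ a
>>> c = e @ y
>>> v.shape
(5, 37, 2, 5)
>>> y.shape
(31, 5)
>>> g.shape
(5, 31, 31)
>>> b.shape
(5, 31)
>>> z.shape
(2, 11, 5)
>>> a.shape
(5, 31)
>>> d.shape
(31, 2)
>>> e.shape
(5, 37, 2, 31)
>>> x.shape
(5, 31, 5)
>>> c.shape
(5, 37, 2, 5)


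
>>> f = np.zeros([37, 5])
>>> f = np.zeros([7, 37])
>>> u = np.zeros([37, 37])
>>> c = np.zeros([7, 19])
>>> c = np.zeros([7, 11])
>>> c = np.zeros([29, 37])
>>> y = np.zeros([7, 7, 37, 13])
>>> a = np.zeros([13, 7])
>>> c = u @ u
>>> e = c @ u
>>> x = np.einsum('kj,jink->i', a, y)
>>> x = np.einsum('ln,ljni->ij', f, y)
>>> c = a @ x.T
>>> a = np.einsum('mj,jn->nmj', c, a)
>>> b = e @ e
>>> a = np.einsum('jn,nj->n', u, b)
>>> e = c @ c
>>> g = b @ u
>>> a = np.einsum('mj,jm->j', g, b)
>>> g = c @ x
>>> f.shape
(7, 37)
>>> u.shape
(37, 37)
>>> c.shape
(13, 13)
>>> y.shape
(7, 7, 37, 13)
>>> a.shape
(37,)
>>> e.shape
(13, 13)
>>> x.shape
(13, 7)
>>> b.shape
(37, 37)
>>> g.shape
(13, 7)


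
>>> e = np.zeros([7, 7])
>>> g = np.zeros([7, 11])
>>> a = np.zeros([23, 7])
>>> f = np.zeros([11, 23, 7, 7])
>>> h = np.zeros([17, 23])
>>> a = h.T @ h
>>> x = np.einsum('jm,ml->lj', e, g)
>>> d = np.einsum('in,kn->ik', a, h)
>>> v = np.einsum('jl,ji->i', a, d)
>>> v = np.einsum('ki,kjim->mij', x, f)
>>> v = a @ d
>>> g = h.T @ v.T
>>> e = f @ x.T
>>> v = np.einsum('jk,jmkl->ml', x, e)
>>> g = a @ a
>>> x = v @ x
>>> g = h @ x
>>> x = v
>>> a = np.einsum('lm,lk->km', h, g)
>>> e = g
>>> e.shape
(17, 7)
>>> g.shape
(17, 7)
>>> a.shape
(7, 23)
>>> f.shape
(11, 23, 7, 7)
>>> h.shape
(17, 23)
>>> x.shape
(23, 11)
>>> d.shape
(23, 17)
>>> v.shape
(23, 11)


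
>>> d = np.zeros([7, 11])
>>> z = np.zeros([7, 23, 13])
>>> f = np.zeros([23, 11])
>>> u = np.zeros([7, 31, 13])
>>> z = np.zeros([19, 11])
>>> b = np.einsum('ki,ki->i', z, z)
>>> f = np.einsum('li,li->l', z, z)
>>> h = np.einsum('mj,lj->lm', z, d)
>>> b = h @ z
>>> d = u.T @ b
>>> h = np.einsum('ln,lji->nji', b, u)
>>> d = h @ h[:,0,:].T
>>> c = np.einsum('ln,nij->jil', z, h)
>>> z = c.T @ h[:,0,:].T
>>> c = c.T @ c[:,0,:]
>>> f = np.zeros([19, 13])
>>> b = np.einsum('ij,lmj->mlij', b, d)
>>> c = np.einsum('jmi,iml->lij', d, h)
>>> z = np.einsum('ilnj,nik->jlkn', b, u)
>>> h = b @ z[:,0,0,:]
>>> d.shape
(11, 31, 11)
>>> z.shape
(11, 11, 13, 7)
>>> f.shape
(19, 13)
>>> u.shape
(7, 31, 13)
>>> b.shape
(31, 11, 7, 11)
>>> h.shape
(31, 11, 7, 7)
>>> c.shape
(13, 11, 11)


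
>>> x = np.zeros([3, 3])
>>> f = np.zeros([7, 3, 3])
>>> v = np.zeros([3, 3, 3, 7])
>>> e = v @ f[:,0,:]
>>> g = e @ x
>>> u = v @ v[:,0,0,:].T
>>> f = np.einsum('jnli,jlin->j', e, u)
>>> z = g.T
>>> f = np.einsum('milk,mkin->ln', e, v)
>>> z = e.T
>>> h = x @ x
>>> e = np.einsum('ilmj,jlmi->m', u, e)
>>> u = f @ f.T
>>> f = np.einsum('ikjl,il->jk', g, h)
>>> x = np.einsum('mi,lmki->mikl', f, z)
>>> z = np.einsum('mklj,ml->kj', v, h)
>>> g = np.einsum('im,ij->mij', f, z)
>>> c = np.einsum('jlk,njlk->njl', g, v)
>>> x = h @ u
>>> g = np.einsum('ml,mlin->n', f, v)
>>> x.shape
(3, 3)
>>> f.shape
(3, 3)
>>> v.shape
(3, 3, 3, 7)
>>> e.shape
(3,)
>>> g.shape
(7,)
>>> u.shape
(3, 3)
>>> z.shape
(3, 7)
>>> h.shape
(3, 3)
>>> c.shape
(3, 3, 3)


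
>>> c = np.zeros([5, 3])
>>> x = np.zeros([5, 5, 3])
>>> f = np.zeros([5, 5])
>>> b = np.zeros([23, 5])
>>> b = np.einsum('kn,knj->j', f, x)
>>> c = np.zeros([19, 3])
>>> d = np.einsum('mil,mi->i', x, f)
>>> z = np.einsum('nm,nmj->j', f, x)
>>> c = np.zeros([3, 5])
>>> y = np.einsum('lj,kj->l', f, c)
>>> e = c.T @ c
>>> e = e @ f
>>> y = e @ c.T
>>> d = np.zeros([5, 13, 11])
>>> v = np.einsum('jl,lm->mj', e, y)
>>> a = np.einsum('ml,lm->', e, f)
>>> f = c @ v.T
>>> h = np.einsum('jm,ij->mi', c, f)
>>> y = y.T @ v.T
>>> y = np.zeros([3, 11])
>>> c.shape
(3, 5)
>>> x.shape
(5, 5, 3)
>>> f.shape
(3, 3)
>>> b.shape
(3,)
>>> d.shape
(5, 13, 11)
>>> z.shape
(3,)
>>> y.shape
(3, 11)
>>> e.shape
(5, 5)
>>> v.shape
(3, 5)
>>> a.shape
()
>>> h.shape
(5, 3)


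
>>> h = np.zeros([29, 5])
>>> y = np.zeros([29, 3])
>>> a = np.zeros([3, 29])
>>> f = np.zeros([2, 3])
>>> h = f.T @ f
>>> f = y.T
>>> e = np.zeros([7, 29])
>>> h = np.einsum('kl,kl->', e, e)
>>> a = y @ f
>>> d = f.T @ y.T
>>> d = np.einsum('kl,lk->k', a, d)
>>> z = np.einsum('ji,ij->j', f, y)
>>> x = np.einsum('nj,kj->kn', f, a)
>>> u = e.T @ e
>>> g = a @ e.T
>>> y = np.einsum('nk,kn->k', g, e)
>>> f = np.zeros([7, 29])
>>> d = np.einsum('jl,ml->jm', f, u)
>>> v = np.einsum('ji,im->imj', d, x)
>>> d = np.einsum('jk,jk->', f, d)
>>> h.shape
()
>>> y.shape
(7,)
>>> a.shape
(29, 29)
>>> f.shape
(7, 29)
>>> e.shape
(7, 29)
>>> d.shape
()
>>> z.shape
(3,)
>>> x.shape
(29, 3)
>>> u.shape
(29, 29)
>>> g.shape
(29, 7)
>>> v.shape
(29, 3, 7)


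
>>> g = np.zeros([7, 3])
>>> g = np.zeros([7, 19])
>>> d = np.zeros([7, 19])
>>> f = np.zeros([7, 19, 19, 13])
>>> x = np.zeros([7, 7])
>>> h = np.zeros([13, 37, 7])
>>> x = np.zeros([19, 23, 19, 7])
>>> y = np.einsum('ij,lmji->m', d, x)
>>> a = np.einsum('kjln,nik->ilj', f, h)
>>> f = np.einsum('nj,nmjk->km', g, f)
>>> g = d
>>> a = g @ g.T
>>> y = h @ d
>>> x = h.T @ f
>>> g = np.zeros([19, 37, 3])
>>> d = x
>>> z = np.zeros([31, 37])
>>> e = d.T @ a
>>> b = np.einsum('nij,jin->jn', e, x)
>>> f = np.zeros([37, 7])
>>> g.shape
(19, 37, 3)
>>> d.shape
(7, 37, 19)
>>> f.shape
(37, 7)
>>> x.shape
(7, 37, 19)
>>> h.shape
(13, 37, 7)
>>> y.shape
(13, 37, 19)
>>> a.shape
(7, 7)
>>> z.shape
(31, 37)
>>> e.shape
(19, 37, 7)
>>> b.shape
(7, 19)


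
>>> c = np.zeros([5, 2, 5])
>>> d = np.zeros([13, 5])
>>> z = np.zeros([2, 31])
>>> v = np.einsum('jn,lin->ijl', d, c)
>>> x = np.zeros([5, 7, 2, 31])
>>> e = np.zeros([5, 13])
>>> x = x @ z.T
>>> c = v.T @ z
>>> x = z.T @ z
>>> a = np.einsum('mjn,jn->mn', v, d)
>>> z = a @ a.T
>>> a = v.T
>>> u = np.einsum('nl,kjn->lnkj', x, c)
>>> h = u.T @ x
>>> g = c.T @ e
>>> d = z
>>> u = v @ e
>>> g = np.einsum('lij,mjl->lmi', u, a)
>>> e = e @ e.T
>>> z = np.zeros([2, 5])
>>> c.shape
(5, 13, 31)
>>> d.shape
(2, 2)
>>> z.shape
(2, 5)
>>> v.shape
(2, 13, 5)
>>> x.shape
(31, 31)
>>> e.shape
(5, 5)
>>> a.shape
(5, 13, 2)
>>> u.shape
(2, 13, 13)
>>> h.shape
(13, 5, 31, 31)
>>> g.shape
(2, 5, 13)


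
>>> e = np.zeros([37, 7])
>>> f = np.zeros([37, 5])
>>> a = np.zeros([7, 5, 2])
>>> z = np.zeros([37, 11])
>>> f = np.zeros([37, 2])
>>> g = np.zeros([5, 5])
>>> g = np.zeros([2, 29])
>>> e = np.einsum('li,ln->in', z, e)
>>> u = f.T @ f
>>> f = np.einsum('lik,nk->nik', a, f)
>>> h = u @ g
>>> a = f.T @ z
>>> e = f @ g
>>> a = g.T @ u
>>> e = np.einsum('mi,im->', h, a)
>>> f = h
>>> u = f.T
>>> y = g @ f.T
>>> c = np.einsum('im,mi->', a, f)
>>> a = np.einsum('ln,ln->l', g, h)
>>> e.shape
()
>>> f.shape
(2, 29)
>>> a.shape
(2,)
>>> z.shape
(37, 11)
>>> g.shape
(2, 29)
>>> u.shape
(29, 2)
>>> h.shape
(2, 29)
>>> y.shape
(2, 2)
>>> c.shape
()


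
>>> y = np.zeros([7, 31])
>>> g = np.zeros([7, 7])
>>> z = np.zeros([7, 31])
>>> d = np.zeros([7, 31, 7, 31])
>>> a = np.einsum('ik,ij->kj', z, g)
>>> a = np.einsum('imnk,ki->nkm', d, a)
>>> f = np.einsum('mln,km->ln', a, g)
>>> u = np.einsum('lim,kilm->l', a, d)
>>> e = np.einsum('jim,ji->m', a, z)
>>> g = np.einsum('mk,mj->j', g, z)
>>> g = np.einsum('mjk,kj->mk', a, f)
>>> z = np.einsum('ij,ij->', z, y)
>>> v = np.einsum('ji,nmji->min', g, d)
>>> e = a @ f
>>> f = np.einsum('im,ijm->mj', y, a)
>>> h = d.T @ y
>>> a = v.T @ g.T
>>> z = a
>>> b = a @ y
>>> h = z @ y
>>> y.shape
(7, 31)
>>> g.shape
(7, 31)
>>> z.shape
(7, 31, 7)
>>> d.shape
(7, 31, 7, 31)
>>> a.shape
(7, 31, 7)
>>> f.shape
(31, 31)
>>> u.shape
(7,)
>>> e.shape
(7, 31, 31)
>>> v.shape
(31, 31, 7)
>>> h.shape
(7, 31, 31)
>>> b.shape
(7, 31, 31)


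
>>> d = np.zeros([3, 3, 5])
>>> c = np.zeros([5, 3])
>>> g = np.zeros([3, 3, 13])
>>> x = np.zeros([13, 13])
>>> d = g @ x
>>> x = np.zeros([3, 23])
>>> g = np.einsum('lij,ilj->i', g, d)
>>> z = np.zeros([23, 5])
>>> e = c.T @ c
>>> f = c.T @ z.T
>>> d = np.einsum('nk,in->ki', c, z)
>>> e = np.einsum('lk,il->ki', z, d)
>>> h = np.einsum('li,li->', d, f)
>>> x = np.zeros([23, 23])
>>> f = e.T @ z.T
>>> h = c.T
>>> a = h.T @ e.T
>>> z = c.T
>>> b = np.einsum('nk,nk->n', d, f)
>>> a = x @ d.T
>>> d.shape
(3, 23)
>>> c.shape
(5, 3)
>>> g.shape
(3,)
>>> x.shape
(23, 23)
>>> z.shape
(3, 5)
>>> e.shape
(5, 3)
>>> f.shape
(3, 23)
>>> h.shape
(3, 5)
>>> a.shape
(23, 3)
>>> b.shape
(3,)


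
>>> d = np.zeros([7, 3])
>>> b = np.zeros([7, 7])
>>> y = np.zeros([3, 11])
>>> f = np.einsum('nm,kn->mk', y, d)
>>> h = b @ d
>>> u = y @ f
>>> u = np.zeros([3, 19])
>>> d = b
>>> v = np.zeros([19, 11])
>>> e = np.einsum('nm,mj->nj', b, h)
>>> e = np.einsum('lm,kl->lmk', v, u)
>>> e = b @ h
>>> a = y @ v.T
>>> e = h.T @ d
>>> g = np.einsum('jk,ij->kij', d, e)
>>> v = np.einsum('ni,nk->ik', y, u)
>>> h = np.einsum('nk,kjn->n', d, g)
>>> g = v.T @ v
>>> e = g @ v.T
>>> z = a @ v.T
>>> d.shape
(7, 7)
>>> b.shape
(7, 7)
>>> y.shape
(3, 11)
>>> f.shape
(11, 7)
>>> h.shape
(7,)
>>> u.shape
(3, 19)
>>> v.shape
(11, 19)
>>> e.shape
(19, 11)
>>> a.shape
(3, 19)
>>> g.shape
(19, 19)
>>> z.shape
(3, 11)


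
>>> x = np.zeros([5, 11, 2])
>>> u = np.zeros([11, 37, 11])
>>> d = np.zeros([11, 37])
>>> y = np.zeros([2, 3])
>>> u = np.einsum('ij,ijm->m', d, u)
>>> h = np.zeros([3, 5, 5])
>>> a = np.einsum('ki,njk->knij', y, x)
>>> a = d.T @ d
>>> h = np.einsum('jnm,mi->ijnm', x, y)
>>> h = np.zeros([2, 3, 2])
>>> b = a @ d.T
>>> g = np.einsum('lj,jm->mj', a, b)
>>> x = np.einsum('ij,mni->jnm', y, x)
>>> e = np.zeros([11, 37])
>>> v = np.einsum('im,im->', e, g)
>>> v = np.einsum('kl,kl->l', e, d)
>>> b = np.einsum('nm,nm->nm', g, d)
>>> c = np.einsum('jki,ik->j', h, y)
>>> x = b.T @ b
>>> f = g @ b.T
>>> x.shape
(37, 37)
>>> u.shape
(11,)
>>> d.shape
(11, 37)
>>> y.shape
(2, 3)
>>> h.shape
(2, 3, 2)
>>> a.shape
(37, 37)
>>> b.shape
(11, 37)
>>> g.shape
(11, 37)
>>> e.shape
(11, 37)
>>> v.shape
(37,)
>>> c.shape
(2,)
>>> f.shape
(11, 11)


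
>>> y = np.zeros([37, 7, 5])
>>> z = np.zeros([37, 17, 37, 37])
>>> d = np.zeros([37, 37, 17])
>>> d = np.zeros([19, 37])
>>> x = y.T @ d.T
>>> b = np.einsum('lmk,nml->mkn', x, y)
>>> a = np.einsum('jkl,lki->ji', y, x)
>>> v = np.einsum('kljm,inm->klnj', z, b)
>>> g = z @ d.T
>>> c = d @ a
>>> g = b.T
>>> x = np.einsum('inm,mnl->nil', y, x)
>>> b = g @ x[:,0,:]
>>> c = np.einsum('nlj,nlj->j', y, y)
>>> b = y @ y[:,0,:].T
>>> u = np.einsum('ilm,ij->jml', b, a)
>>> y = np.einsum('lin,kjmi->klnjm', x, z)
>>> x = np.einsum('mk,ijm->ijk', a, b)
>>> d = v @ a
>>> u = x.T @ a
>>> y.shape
(37, 7, 19, 17, 37)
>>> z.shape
(37, 17, 37, 37)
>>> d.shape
(37, 17, 19, 19)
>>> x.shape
(37, 7, 19)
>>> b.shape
(37, 7, 37)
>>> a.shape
(37, 19)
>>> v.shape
(37, 17, 19, 37)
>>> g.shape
(37, 19, 7)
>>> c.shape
(5,)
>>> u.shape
(19, 7, 19)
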